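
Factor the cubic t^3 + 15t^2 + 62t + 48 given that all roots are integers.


Try integer roots (divisors of 48). t=-8: p(-8)=0.
Divide out (t + 8): quotient is t^2 + 7t + 6.
Factor the quadratic: (t + 6)(t + 1)
Result: (t + 8)(t + 6)(t + 1)


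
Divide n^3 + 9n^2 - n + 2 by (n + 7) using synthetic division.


Synthetic division with c = -7. Coefficients: 1, 9, -1, 2
Bring down 1.
  1 * -7 = -7; -7 + 9 = 2
  2 * -7 = -14; -14 - 1 = -15
  -15 * -7 = 105; 105 + 2 = 107
Quotient: n^2 + 2n - 15, Remainder: 107


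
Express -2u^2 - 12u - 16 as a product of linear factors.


Roots satisfy r1 + r2 = -b/a = -6 and r1*r2 = c/a = 8.
So r1 = -4, r2 = -2.
-2u^2 - 12u - 16 = -2(u - r1)(u - r2) = -2(u + 4)(u + 2)


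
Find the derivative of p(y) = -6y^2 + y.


Apply the power rule term by term:
  d/dy(-6y^2) = -12y
  d/dy(y) = 1
p'(y) = -12y + 1


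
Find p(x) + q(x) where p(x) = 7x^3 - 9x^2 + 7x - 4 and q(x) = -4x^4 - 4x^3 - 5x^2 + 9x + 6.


Align terms by degree and add:
  7x^3 - 9x^2 + 7x - 4
  -4x^4 - 4x^3 - 5x^2 + 9x + 6
= -4x^4 + 3x^3 - 14x^2 + 16x + 2


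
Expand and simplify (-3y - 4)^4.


Expand (-3y - 4)^4 by repeated multiplication:
  (-3y - 4)^2 = 9y^2 + 24y + 16
  (-3y - 4)^3 = -27y^3 - 108y^2 - 144y - 64
= 81y^4 + 432y^3 + 864y^2 + 768y + 256


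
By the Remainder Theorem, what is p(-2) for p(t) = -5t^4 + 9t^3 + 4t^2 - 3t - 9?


By the Remainder Theorem, the remainder equals p(-2):
  -5*(-2)^4 = -80
  9*(-2)^3 = -72
  4*(-2)^2 = 16
  -3*(-2)^1 = 6
  constant: -9
Sum: -80 - 72 + 16 + 6 - 9 = -139


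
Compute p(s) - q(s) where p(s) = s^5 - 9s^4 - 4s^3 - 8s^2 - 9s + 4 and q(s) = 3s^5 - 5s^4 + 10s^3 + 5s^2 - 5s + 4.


Distribute the minus sign:
  (s^5 - 9s^4 - 4s^3 - 8s^2 - 9s + 4)
- (3s^5 - 5s^4 + 10s^3 + 5s^2 - 5s + 4)
Negate second polynomial: -3s^5 + 5s^4 - 10s^3 - 5s^2 + 5s - 4
Add: -2s^5 - 4s^4 - 14s^3 - 13s^2 - 4s


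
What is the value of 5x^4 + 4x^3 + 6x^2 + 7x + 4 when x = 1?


Using direct substitution:
  5 * (1)^4 = 5
  4 * (1)^3 = 4
  6 * (1)^2 = 6
  7 * (1)^1 = 7
  constant: 4
Sum = 5 + 4 + 6 + 7 + 4 = 26


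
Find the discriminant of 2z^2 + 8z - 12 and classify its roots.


D = b^2 - 4ac = (8)^2 - 4(2)(-12) = 64 + 96 = 160
Since D > 0: two distinct irrational roots


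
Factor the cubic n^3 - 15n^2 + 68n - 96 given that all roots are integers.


Try integer roots (divisors of -96). n=8: p(8)=0.
Divide out (n - 8): quotient is n^2 - 7n + 12.
Factor the quadratic: (n - 4)(n - 3)
Result: (n - 8)(n - 4)(n - 3)


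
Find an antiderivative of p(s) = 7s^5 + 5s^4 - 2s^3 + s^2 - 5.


Reverse power rule on each term:
  ∫ 7s^5 ds = (7/6)s^6
  ∫ 5s^4 ds = s^5
  ∫ -2s^3 ds = -(1/2)s^4
  ∫ s^2 ds = (1/3)s^3
  ∫ -5 ds = -5s
F(s) = (7/6)s^6 + s^5 - (1/2)s^4 + (1/3)s^3 - 5s + C


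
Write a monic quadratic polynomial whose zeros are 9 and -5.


p(s) = (s - 9)(s + 5)
Expand: s^2 - 4s - 45


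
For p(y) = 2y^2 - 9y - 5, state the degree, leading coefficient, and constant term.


Highest power of y is 2, with coefficient 2. Constant term is -5.
Degree = 2, leading coefficient = 2, constant term = -5


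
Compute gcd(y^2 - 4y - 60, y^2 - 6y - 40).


Factor each:
  y^2 - 4y - 60 = (y - 10)(y + 6)
  y^2 - 6y - 40 = (y - 10)(y + 4)
Common monic factor: y - 10


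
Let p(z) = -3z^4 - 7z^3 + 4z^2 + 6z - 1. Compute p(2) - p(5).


p(2) = -77
p(5) = -2621
p(2) - p(5) = -77 + 2621 = 2544


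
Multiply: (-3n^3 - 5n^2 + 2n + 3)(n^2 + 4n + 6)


Distribute each term of the first polynomial:
  (-3n^3)(n^2 + 4n + 6) = -3n^5 - 12n^4 - 18n^3
  (-5n^2)(n^2 + 4n + 6) = -5n^4 - 20n^3 - 30n^2
  (2n)(n^2 + 4n + 6) = 2n^3 + 8n^2 + 12n
  (3)(n^2 + 4n + 6) = 3n^2 + 12n + 18
Sum: -3n^5 - 17n^4 - 36n^3 - 19n^2 + 24n + 18


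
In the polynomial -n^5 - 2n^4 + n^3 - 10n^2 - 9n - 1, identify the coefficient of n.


Read off the coefficient of n: -9


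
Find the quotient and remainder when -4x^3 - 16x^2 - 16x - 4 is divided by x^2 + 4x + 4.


(-4x^3 - 16x^2 - 16x - 4) / (x^2 + 4x + 4)
Step 1: -4x * (x^2 + 4x + 4) = -4x^3 - 16x^2 - 16x; subtract.
Step 2: 0 * (x^2 + 4x + 4) = 0; subtract.
Quotient: -4x, Remainder: -4


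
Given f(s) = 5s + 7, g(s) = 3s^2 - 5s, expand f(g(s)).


Substitute g(s) into f:
f(g(s)) = 5*(3s^2 - 5s) + 7
Expand and combine: 15s^2 - 25s + 7


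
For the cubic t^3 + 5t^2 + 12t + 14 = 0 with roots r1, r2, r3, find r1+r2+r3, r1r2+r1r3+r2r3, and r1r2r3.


Monic cubic t^3+bt^2+ct+d=0: sum=-b, pairwise sum=c, product=-d.
b=5, c=12, d=14
r1+r2+r3 = -5
r1r2+r1r3+r2r3 = 12
r1r2r3 = -14


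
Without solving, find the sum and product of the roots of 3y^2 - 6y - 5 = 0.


For ay^2+by+c=0: sum = -b/a, product = c/a.
a=3, b=-6, c=-5
Sum = -(-6)/3 = 2
Product = (-5)/3 = -5/3


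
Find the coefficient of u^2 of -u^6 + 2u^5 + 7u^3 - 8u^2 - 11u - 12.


Read off the coefficient of u^2: -8


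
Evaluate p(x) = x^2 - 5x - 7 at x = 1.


Using direct substitution:
  1 * (1)^2 = 1
  -5 * (1)^1 = -5
  constant: -7
Sum = 1 - 5 - 7 = -11


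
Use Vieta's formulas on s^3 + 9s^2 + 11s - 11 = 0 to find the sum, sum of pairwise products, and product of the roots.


Monic cubic s^3+bs^2+cs+d=0: sum=-b, pairwise sum=c, product=-d.
b=9, c=11, d=-11
r1+r2+r3 = -9
r1r2+r1r3+r2r3 = 11
r1r2r3 = 11


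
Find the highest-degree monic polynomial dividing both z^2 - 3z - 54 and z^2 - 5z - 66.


Factor each:
  z^2 - 3z - 54 = (z + 6)(z - 9)
  z^2 - 5z - 66 = (z + 6)(z - 11)
Common monic factor: z + 6


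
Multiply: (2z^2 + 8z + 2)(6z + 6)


Distribute each term of the first polynomial:
  (2z^2)(6z + 6) = 12z^3 + 12z^2
  (8z)(6z + 6) = 48z^2 + 48z
  (2)(6z + 6) = 12z + 12
Sum: 12z^3 + 60z^2 + 60z + 12


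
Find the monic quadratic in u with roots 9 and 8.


p(u) = (u - 9)(u - 8)
Expand: u^2 - 17u + 72


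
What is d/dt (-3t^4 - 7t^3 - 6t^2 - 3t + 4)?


Apply the power rule term by term:
  d/dt(-3t^4) = -12t^3
  d/dt(-7t^3) = -21t^2
  d/dt(-6t^2) = -12t
  d/dt(-3t) = -3
  d/dt(4) = 0
p'(t) = -12t^3 - 21t^2 - 12t - 3


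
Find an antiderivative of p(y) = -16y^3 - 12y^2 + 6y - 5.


Reverse power rule on each term:
  ∫ -16y^3 dy = -4y^4
  ∫ -12y^2 dy = -4y^3
  ∫ 6y dy = 3y^2
  ∫ -5 dy = -5y
F(y) = -4y^4 - 4y^3 + 3y^2 - 5y + C


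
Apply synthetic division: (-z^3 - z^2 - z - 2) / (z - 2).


Synthetic division with c = 2. Coefficients: -1, -1, -1, -2
Bring down -1.
  -1 * 2 = -2; -2 - 1 = -3
  -3 * 2 = -6; -6 - 1 = -7
  -7 * 2 = -14; -14 - 2 = -16
Quotient: -z^2 - 3z - 7, Remainder: -16


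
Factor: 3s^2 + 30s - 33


Roots satisfy r1 + r2 = -b/a = -10 and r1*r2 = c/a = -11.
So r1 = 1, r2 = -11.
3s^2 + 30s - 33 = 3(s - r1)(s - r2) = 3(s - 1)(s + 11)


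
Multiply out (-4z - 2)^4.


Expand (-4z - 2)^4 by repeated multiplication:
  (-4z - 2)^2 = 16z^2 + 16z + 4
  (-4z - 2)^3 = -64z^3 - 96z^2 - 48z - 8
= 256z^4 + 512z^3 + 384z^2 + 128z + 16


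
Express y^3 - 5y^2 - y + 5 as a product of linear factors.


Try integer roots (divisors of 5). y=5: p(5)=0.
Divide out (y - 5): quotient is y^2 - 1.
Factor the quadratic: (y + 1)(y - 1)
Result: (y - 5)(y + 1)(y - 1)


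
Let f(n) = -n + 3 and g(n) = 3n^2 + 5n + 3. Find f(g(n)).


Substitute g(n) into f:
f(g(n)) = -1*(3n^2 + 5n + 3) + 3
Expand and combine: -3n^2 - 5n


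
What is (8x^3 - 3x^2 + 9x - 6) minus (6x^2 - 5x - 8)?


Distribute the minus sign:
  (8x^3 - 3x^2 + 9x - 6)
- (6x^2 - 5x - 8)
Negate second polynomial: -6x^2 + 5x + 8
Add: 8x^3 - 9x^2 + 14x + 2


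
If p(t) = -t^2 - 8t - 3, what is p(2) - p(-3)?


p(2) = -23
p(-3) = 12
p(2) - p(-3) = -23 - 12 = -35


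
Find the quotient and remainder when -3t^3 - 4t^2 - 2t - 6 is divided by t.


(-3t^3 - 4t^2 - 2t - 6) / (t)
Step 1: -3t^2 * (t) = -3t^3; subtract.
Step 2: -4t * (t) = -4t^2; subtract.
Step 3: -2 * (t) = -2t; subtract.
Quotient: -3t^2 - 4t - 2, Remainder: -6


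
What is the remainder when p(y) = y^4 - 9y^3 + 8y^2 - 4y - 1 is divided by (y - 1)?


By the Remainder Theorem, the remainder equals p(1):
  1*(1)^4 = 1
  -9*(1)^3 = -9
  8*(1)^2 = 8
  -4*(1)^1 = -4
  constant: -1
Sum: 1 - 9 + 8 - 4 - 1 = -5


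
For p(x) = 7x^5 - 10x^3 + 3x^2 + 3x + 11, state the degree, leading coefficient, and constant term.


Highest power of x is 5, with coefficient 7. Constant term is 11.
Degree = 5, leading coefficient = 7, constant term = 11


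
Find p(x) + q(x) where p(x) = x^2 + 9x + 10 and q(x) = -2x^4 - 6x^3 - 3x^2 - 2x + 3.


Align terms by degree and add:
  x^2 + 9x + 10
  -2x^4 - 6x^3 - 3x^2 - 2x + 3
= -2x^4 - 6x^3 - 2x^2 + 7x + 13


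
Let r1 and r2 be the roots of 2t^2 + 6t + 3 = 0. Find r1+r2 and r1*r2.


For at^2+bt+c=0: sum = -b/a, product = c/a.
a=2, b=6, c=3
Sum = -(6)/2 = -3
Product = (3)/2 = 3/2


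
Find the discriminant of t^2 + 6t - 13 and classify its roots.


D = b^2 - 4ac = (6)^2 - 4(1)(-13) = 36 + 52 = 88
Since D > 0: two distinct irrational roots


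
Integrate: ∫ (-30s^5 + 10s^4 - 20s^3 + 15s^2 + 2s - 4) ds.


Reverse power rule on each term:
  ∫ -30s^5 ds = -5s^6
  ∫ 10s^4 ds = 2s^5
  ∫ -20s^3 ds = -5s^4
  ∫ 15s^2 ds = 5s^3
  ∫ 2s ds = s^2
  ∫ -4 ds = -4s
F(s) = -5s^6 + 2s^5 - 5s^4 + 5s^3 + s^2 - 4s + C


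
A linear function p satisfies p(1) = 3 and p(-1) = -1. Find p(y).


p(y) = my + b. Using p(1)=3, p(-1)=-1:
m = (3 + 1)/(1 + 1) = 4/2 = 2
b = 3 - m*(1) = 3 - 2 = 1
p(y) = 2y + 1


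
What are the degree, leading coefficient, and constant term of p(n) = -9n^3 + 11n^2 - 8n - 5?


Highest power of n is 3, with coefficient -9. Constant term is -5.
Degree = 3, leading coefficient = -9, constant term = -5


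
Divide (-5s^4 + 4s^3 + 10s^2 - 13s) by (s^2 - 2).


(-5s^4 + 4s^3 + 10s^2 - 13s) / (s^2 - 2)
Step 1: -5s^2 * (s^2 - 2) = -5s^4 + 10s^2; subtract.
Step 2: 4s * (s^2 - 2) = 4s^3 - 8s; subtract.
Step 3: 0 * (s^2 - 2) = 0; subtract.
Quotient: -5s^2 + 4s, Remainder: -5s


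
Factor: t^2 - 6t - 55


Roots satisfy r1 + r2 = -b/a = 6 and r1*r2 = c/a = -55.
So r1 = -5, r2 = 11.
t^2 - 6t - 55 = (t - r1)(t - r2) = (t + 5)(t - 11)


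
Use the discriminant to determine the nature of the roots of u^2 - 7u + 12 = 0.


D = b^2 - 4ac = (-7)^2 - 4(1)(12) = 49 - 48 = 1
Since D > 0: two distinct rational roots


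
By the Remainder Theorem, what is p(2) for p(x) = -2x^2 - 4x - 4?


By the Remainder Theorem, the remainder equals p(2):
  -2*(2)^2 = -8
  -4*(2)^1 = -8
  constant: -4
Sum: -8 - 8 - 4 = -20


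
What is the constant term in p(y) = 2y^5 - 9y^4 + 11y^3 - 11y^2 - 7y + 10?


Read off the constant term: 10


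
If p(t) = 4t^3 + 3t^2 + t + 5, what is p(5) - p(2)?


p(5) = 585
p(2) = 51
p(5) - p(2) = 585 - 51 = 534


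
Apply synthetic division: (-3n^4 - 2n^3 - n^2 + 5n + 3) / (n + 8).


Synthetic division with c = -8. Coefficients: -3, -2, -1, 5, 3
Bring down -3.
  -3 * -8 = 24; 24 - 2 = 22
  22 * -8 = -176; -176 - 1 = -177
  -177 * -8 = 1416; 1416 + 5 = 1421
  1421 * -8 = -11368; -11368 + 3 = -11365
Quotient: -3n^3 + 22n^2 - 177n + 1421, Remainder: -11365


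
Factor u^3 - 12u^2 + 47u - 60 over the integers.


Try integer roots (divisors of -60). u=5: p(5)=0.
Divide out (u - 5): quotient is u^2 - 7u + 12.
Factor the quadratic: (u - 4)(u - 3)
Result: (u - 5)(u - 4)(u - 3)


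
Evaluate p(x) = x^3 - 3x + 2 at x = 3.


Using direct substitution:
  1 * (3)^3 = 27
  0 * (3)^2 = 0
  -3 * (3)^1 = -9
  constant: 2
Sum = 27 + 0 - 9 + 2 = 20


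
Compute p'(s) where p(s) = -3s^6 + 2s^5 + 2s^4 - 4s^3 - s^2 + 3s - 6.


Apply the power rule term by term:
  d/ds(-3s^6) = -18s^5
  d/ds(2s^5) = 10s^4
  d/ds(2s^4) = 8s^3
  d/ds(-4s^3) = -12s^2
  d/ds(-s^2) = -2s
  d/ds(3s) = 3
  d/ds(-6) = 0
p'(s) = -18s^5 + 10s^4 + 8s^3 - 12s^2 - 2s + 3


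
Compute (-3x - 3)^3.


Expand (-3x - 3)^3 by repeated multiplication:
  (-3x - 3)^2 = 9x^2 + 18x + 9
= -27x^3 - 81x^2 - 81x - 27


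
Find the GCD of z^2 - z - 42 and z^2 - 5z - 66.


Factor each:
  z^2 - z - 42 = (z + 6)(z - 7)
  z^2 - 5z - 66 = (z + 6)(z - 11)
Common monic factor: z + 6


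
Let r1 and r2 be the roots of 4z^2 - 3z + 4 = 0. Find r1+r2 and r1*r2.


For az^2+bz+c=0: sum = -b/a, product = c/a.
a=4, b=-3, c=4
Sum = -(-3)/4 = 3/4
Product = (4)/4 = 1


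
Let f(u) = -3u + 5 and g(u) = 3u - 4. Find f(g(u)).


Substitute g(u) into f:
f(g(u)) = -3*(3u - 4) + 5
Expand and combine: -9u + 17


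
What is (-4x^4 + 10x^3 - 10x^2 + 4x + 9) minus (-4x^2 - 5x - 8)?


Distribute the minus sign:
  (-4x^4 + 10x^3 - 10x^2 + 4x + 9)
- (-4x^2 - 5x - 8)
Negate second polynomial: 4x^2 + 5x + 8
Add: -4x^4 + 10x^3 - 6x^2 + 9x + 17


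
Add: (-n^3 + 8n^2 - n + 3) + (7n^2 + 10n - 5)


Align terms by degree and add:
  -n^3 + 8n^2 - n + 3
+ 7n^2 + 10n - 5
= -n^3 + 15n^2 + 9n - 2


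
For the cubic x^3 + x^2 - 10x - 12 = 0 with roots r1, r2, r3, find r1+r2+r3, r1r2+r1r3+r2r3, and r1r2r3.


Monic cubic x^3+bx^2+cx+d=0: sum=-b, pairwise sum=c, product=-d.
b=1, c=-10, d=-12
r1+r2+r3 = -1
r1r2+r1r3+r2r3 = -10
r1r2r3 = 12


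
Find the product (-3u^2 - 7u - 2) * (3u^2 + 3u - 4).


Distribute each term of the first polynomial:
  (-3u^2)(3u^2 + 3u - 4) = -9u^4 - 9u^3 + 12u^2
  (-7u)(3u^2 + 3u - 4) = -21u^3 - 21u^2 + 28u
  (-2)(3u^2 + 3u - 4) = -6u^2 - 6u + 8
Sum: -9u^4 - 30u^3 - 15u^2 + 22u + 8


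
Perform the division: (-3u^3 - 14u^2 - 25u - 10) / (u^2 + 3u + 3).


(-3u^3 - 14u^2 - 25u - 10) / (u^2 + 3u + 3)
Step 1: -3u * (u^2 + 3u + 3) = -3u^3 - 9u^2 - 9u; subtract.
Step 2: -5 * (u^2 + 3u + 3) = -5u^2 - 15u - 15; subtract.
Quotient: -3u - 5, Remainder: -u + 5


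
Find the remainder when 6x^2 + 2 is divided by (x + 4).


By the Remainder Theorem, the remainder equals p(-4):
  6*(-4)^2 = 96
  0*(-4)^1 = 0
  constant: 2
Sum: 96 + 0 + 2 = 98


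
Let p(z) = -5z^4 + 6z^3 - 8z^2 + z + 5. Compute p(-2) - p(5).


p(-2) = -157
p(5) = -2565
p(-2) - p(5) = -157 + 2565 = 2408


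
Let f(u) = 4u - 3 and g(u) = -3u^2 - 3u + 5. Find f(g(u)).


Substitute g(u) into f:
f(g(u)) = 4*(-3u^2 - 3u + 5) + (-3)
Expand and combine: -12u^2 - 12u + 17


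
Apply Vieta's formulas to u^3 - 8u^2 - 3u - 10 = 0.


Monic cubic u^3+bu^2+cu+d=0: sum=-b, pairwise sum=c, product=-d.
b=-8, c=-3, d=-10
r1+r2+r3 = 8
r1r2+r1r3+r2r3 = -3
r1r2r3 = 10


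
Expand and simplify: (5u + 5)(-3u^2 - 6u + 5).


Distribute each term of the first polynomial:
  (5u)(-3u^2 - 6u + 5) = -15u^3 - 30u^2 + 25u
  (5)(-3u^2 - 6u + 5) = -15u^2 - 30u + 25
Sum: -15u^3 - 45u^2 - 5u + 25


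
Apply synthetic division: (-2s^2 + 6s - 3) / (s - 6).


Synthetic division with c = 6. Coefficients: -2, 6, -3
Bring down -2.
  -2 * 6 = -12; -12 + 6 = -6
  -6 * 6 = -36; -36 - 3 = -39
Quotient: -2s - 6, Remainder: -39


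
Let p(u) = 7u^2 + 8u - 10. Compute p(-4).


Using direct substitution:
  7 * (-4)^2 = 112
  8 * (-4)^1 = -32
  constant: -10
Sum = 112 - 32 - 10 = 70


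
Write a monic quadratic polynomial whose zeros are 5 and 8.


p(n) = (n - 5)(n - 8)
Expand: n^2 - 13n + 40


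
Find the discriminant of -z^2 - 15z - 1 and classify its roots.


D = b^2 - 4ac = (-15)^2 - 4(-1)(-1) = 225 - 4 = 221
Since D > 0: two distinct irrational roots


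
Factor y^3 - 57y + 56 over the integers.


Try integer roots (divisors of 56). y=1: p(1)=0.
Divide out (y - 1): quotient is y^2 + y - 56.
Factor the quadratic: (y + 8)(y - 7)
Result: (y - 1)(y + 8)(y - 7)


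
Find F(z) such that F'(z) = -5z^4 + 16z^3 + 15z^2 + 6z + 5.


Reverse power rule on each term:
  ∫ -5z^4 dz = -z^5
  ∫ 16z^3 dz = 4z^4
  ∫ 15z^2 dz = 5z^3
  ∫ 6z dz = 3z^2
  ∫ 5 dz = 5z
F(z) = -z^5 + 4z^4 + 5z^3 + 3z^2 + 5z + C


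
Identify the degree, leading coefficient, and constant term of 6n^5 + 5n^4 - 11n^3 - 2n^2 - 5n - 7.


Highest power of n is 5, with coefficient 6. Constant term is -7.
Degree = 5, leading coefficient = 6, constant term = -7


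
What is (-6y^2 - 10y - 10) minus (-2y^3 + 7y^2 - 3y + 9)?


Distribute the minus sign:
  (-6y^2 - 10y - 10)
- (-2y^3 + 7y^2 - 3y + 9)
Negate second polynomial: 2y^3 - 7y^2 + 3y - 9
Add: 2y^3 - 13y^2 - 7y - 19


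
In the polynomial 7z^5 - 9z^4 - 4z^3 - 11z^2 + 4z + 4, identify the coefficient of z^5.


Read off the coefficient of z^5: 7


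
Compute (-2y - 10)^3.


Expand (-2y - 10)^3 by repeated multiplication:
  (-2y - 10)^2 = 4y^2 + 40y + 100
= -8y^3 - 120y^2 - 600y - 1000


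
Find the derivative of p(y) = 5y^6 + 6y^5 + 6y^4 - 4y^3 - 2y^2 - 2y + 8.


Apply the power rule term by term:
  d/dy(5y^6) = 30y^5
  d/dy(6y^5) = 30y^4
  d/dy(6y^4) = 24y^3
  d/dy(-4y^3) = -12y^2
  d/dy(-2y^2) = -4y
  d/dy(-2y) = -2
  d/dy(8) = 0
p'(y) = 30y^5 + 30y^4 + 24y^3 - 12y^2 - 4y - 2


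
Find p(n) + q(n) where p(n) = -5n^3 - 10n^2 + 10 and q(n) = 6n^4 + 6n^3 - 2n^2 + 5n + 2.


Align terms by degree and add:
  -5n^3 - 10n^2 + 10
+ 6n^4 + 6n^3 - 2n^2 + 5n + 2
= 6n^4 + n^3 - 12n^2 + 5n + 12


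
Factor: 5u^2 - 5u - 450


Roots satisfy r1 + r2 = -b/a = 1 and r1*r2 = c/a = -90.
So r1 = 10, r2 = -9.
5u^2 - 5u - 450 = 5(u - r1)(u - r2) = 5(u - 10)(u + 9)


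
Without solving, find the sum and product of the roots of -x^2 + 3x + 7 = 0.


For ax^2+bx+c=0: sum = -b/a, product = c/a.
a=-1, b=3, c=7
Sum = -(3)/-1 = 3
Product = (7)/-1 = -7


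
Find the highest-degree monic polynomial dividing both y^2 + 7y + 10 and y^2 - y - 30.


Factor each:
  y^2 + 7y + 10 = (y + 5)(y + 2)
  y^2 - y - 30 = (y + 5)(y - 6)
Common monic factor: y + 5


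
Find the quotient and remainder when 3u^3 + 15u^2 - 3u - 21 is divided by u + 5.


(3u^3 + 15u^2 - 3u - 21) / (u + 5)
Step 1: 3u^2 * (u + 5) = 3u^3 + 15u^2; subtract.
Step 2: 0 * (u + 5) = 0; subtract.
Step 3: -3 * (u + 5) = -3u - 15; subtract.
Quotient: 3u^2 - 3, Remainder: -6


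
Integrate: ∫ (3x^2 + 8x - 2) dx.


Reverse power rule on each term:
  ∫ 3x^2 dx = x^3
  ∫ 8x dx = 4x^2
  ∫ -2 dx = -2x
F(x) = x^3 + 4x^2 - 2x + C


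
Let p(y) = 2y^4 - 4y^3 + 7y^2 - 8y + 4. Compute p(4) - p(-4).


p(4) = 340
p(-4) = 916
p(4) - p(-4) = 340 - 916 = -576


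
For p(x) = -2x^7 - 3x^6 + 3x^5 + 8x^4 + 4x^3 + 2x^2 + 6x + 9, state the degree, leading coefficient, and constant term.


Highest power of x is 7, with coefficient -2. Constant term is 9.
Degree = 7, leading coefficient = -2, constant term = 9


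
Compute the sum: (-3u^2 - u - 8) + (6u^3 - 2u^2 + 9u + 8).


Align terms by degree and add:
  -3u^2 - u - 8
+ 6u^3 - 2u^2 + 9u + 8
= 6u^3 - 5u^2 + 8u


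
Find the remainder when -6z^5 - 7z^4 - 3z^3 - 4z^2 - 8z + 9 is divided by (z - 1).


By the Remainder Theorem, the remainder equals p(1):
  -6*(1)^5 = -6
  -7*(1)^4 = -7
  -3*(1)^3 = -3
  -4*(1)^2 = -4
  -8*(1)^1 = -8
  constant: 9
Sum: -6 - 7 - 3 - 4 - 8 + 9 = -19


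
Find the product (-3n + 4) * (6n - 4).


Distribute each term of the first polynomial:
  (-3n)(6n - 4) = -18n^2 + 12n
  (4)(6n - 4) = 24n - 16
Sum: -18n^2 + 36n - 16


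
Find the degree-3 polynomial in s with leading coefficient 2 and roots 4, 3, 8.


p(s) = 2(s - 4)(s - 3)(s - 8)
Expand: 2s^3 - 30s^2 + 136s - 192


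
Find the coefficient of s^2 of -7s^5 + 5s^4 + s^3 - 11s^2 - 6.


Read off the coefficient of s^2: -11


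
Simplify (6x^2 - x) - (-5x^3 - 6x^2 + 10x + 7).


Distribute the minus sign:
  (6x^2 - x)
- (-5x^3 - 6x^2 + 10x + 7)
Negate second polynomial: 5x^3 + 6x^2 - 10x - 7
Add: 5x^3 + 12x^2 - 11x - 7


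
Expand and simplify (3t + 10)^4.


Expand (3t + 10)^4 by repeated multiplication:
  (3t + 10)^2 = 9t^2 + 60t + 100
  (3t + 10)^3 = 27t^3 + 270t^2 + 900t + 1000
= 81t^4 + 1080t^3 + 5400t^2 + 12000t + 10000


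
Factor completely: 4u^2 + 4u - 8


Roots satisfy r1 + r2 = -b/a = -1 and r1*r2 = c/a = -2.
So r1 = 1, r2 = -2.
4u^2 + 4u - 8 = 4(u - r1)(u - r2) = 4(u - 1)(u + 2)


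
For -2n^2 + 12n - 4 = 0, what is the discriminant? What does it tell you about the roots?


D = b^2 - 4ac = (12)^2 - 4(-2)(-4) = 144 - 32 = 112
Since D > 0: two distinct irrational roots


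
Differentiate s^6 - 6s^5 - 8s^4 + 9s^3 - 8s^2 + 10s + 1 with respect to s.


Apply the power rule term by term:
  d/ds(s^6) = 6s^5
  d/ds(-6s^5) = -30s^4
  d/ds(-8s^4) = -32s^3
  d/ds(9s^3) = 27s^2
  d/ds(-8s^2) = -16s
  d/ds(10s) = 10
  d/ds(1) = 0
p'(s) = 6s^5 - 30s^4 - 32s^3 + 27s^2 - 16s + 10


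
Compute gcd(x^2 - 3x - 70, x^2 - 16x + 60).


Factor each:
  x^2 - 3x - 70 = (x - 10)(x + 7)
  x^2 - 16x + 60 = (x - 10)(x - 6)
Common monic factor: x - 10


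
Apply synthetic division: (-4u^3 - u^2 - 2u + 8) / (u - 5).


Synthetic division with c = 5. Coefficients: -4, -1, -2, 8
Bring down -4.
  -4 * 5 = -20; -20 - 1 = -21
  -21 * 5 = -105; -105 - 2 = -107
  -107 * 5 = -535; -535 + 8 = -527
Quotient: -4u^2 - 21u - 107, Remainder: -527


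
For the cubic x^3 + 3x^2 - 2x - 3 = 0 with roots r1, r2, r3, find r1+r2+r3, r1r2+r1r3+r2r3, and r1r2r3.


Monic cubic x^3+bx^2+cx+d=0: sum=-b, pairwise sum=c, product=-d.
b=3, c=-2, d=-3
r1+r2+r3 = -3
r1r2+r1r3+r2r3 = -2
r1r2r3 = 3


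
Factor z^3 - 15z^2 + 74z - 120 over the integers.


Try integer roots (divisors of -120). z=6: p(6)=0.
Divide out (z - 6): quotient is z^2 - 9z + 20.
Factor the quadratic: (z - 4)(z - 5)
Result: (z - 6)(z - 4)(z - 5)


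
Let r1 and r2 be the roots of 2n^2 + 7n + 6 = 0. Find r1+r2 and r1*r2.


For an^2+bn+c=0: sum = -b/a, product = c/a.
a=2, b=7, c=6
Sum = -(7)/2 = -7/2
Product = (6)/2 = 3


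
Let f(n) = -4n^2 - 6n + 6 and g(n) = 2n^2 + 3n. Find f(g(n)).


Substitute g(n) into f:
f(g(n)) = -4*(2n^2 + 3n)^2 + (-6)*(2n^2 + 3n) + 6
(2n^2 + 3n)^2 = 4n^4 + 12n^3 + 9n^2
Expand and combine: -16n^4 - 48n^3 - 48n^2 - 18n + 6


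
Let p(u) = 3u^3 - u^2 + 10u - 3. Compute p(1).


Using direct substitution:
  3 * (1)^3 = 3
  -1 * (1)^2 = -1
  10 * (1)^1 = 10
  constant: -3
Sum = 3 - 1 + 10 - 3 = 9


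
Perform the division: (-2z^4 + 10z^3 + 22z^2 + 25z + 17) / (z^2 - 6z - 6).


(-2z^4 + 10z^3 + 22z^2 + 25z + 17) / (z^2 - 6z - 6)
Step 1: -2z^2 * (z^2 - 6z - 6) = -2z^4 + 12z^3 + 12z^2; subtract.
Step 2: -2z * (z^2 - 6z - 6) = -2z^3 + 12z^2 + 12z; subtract.
Step 3: -2 * (z^2 - 6z - 6) = -2z^2 + 12z + 12; subtract.
Quotient: -2z^2 - 2z - 2, Remainder: z + 5


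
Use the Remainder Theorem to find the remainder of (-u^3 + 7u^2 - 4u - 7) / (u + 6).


By the Remainder Theorem, the remainder equals p(-6):
  -1*(-6)^3 = 216
  7*(-6)^2 = 252
  -4*(-6)^1 = 24
  constant: -7
Sum: 216 + 252 + 24 - 7 = 485


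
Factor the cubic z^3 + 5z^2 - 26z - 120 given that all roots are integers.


Try integer roots (divisors of -120). z=-6: p(-6)=0.
Divide out (z + 6): quotient is z^2 - z - 20.
Factor the quadratic: (z + 4)(z - 5)
Result: (z + 6)(z + 4)(z - 5)


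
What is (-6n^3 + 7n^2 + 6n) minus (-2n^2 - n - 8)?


Distribute the minus sign:
  (-6n^3 + 7n^2 + 6n)
- (-2n^2 - n - 8)
Negate second polynomial: 2n^2 + n + 8
Add: -6n^3 + 9n^2 + 7n + 8


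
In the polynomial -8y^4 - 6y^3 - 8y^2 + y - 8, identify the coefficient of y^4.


Read off the coefficient of y^4: -8


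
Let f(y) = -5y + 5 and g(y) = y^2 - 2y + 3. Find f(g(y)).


Substitute g(y) into f:
f(g(y)) = -5*(y^2 - 2y + 3) + 5
Expand and combine: -5y^2 + 10y - 10


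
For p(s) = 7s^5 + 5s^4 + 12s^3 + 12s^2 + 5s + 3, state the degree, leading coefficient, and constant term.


Highest power of s is 5, with coefficient 7. Constant term is 3.
Degree = 5, leading coefficient = 7, constant term = 3


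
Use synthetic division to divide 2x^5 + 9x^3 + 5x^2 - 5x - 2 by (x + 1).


Synthetic division with c = -1. Coefficients: 2, 0, 9, 5, -5, -2
Bring down 2.
  2 * -1 = -2; -2 + 0 = -2
  -2 * -1 = 2; 2 + 9 = 11
  11 * -1 = -11; -11 + 5 = -6
  -6 * -1 = 6; 6 - 5 = 1
  1 * -1 = -1; -1 - 2 = -3
Quotient: 2x^4 - 2x^3 + 11x^2 - 6x + 1, Remainder: -3


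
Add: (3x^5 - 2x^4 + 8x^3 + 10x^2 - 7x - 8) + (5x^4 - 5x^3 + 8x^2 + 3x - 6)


Align terms by degree and add:
  3x^5 - 2x^4 + 8x^3 + 10x^2 - 7x - 8
+ 5x^4 - 5x^3 + 8x^2 + 3x - 6
= 3x^5 + 3x^4 + 3x^3 + 18x^2 - 4x - 14


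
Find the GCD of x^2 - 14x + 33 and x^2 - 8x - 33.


Factor each:
  x^2 - 14x + 33 = (x - 11)(x - 3)
  x^2 - 8x - 33 = (x - 11)(x + 3)
Common monic factor: x - 11


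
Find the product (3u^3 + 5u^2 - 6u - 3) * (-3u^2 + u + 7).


Distribute each term of the first polynomial:
  (3u^3)(-3u^2 + u + 7) = -9u^5 + 3u^4 + 21u^3
  (5u^2)(-3u^2 + u + 7) = -15u^4 + 5u^3 + 35u^2
  (-6u)(-3u^2 + u + 7) = 18u^3 - 6u^2 - 42u
  (-3)(-3u^2 + u + 7) = 9u^2 - 3u - 21
Sum: -9u^5 - 12u^4 + 44u^3 + 38u^2 - 45u - 21


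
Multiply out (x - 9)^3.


Expand (x - 9)^3 by repeated multiplication:
  (x - 9)^2 = x^2 - 18x + 81
= x^3 - 27x^2 + 243x - 729


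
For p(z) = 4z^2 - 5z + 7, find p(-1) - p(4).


p(-1) = 16
p(4) = 51
p(-1) - p(4) = 16 - 51 = -35


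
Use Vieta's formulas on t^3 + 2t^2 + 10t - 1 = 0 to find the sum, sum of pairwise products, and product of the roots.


Monic cubic t^3+bt^2+ct+d=0: sum=-b, pairwise sum=c, product=-d.
b=2, c=10, d=-1
r1+r2+r3 = -2
r1r2+r1r3+r2r3 = 10
r1r2r3 = 1


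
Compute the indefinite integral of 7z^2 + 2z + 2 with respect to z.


Reverse power rule on each term:
  ∫ 7z^2 dz = (7/3)z^3
  ∫ 2z dz = z^2
  ∫ 2 dz = 2z
F(z) = (7/3)z^3 + z^2 + 2z + C


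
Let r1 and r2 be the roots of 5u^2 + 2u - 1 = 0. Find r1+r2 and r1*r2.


For au^2+bu+c=0: sum = -b/a, product = c/a.
a=5, b=2, c=-1
Sum = -(2)/5 = -2/5
Product = (-1)/5 = -1/5


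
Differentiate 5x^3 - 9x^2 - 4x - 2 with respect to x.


Apply the power rule term by term:
  d/dx(5x^3) = 15x^2
  d/dx(-9x^2) = -18x
  d/dx(-4x) = -4
  d/dx(-2) = 0
p'(x) = 15x^2 - 18x - 4


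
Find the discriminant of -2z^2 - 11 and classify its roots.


D = b^2 - 4ac = (0)^2 - 4(-2)(-11) = 0 - 88 = -88
Since D < 0: two complex conjugate roots (no real roots)


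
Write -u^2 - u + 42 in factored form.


Roots satisfy r1 + r2 = -b/a = -1 and r1*r2 = c/a = -42.
So r1 = 6, r2 = -7.
-u^2 - u + 42 = -(u - r1)(u - r2) = -(u - 6)(u + 7)


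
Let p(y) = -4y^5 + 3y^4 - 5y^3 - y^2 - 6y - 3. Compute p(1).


Using direct substitution:
  -4 * (1)^5 = -4
  3 * (1)^4 = 3
  -5 * (1)^3 = -5
  -1 * (1)^2 = -1
  -6 * (1)^1 = -6
  constant: -3
Sum = -4 + 3 - 5 - 1 - 6 - 3 = -16


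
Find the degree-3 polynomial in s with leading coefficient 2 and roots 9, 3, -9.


p(s) = 2(s - 9)(s - 3)(s + 9)
Expand: 2s^3 - 6s^2 - 162s + 486


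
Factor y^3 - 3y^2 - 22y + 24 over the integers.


Try integer roots (divisors of 24). y=1: p(1)=0.
Divide out (y - 1): quotient is y^2 - 2y - 24.
Factor the quadratic: (y - 6)(y + 4)
Result: (y - 1)(y - 6)(y + 4)


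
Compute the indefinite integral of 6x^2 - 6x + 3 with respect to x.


Reverse power rule on each term:
  ∫ 6x^2 dx = 2x^3
  ∫ -6x dx = -3x^2
  ∫ 3 dx = 3x
F(x) = 2x^3 - 3x^2 + 3x + C


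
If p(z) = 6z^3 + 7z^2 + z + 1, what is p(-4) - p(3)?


p(-4) = -275
p(3) = 229
p(-4) - p(3) = -275 - 229 = -504


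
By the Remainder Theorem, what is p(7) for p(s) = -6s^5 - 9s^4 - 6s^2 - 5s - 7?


By the Remainder Theorem, the remainder equals p(7):
  -6*(7)^5 = -100842
  -9*(7)^4 = -21609
  0*(7)^3 = 0
  -6*(7)^2 = -294
  -5*(7)^1 = -35
  constant: -7
Sum: -100842 - 21609 + 0 - 294 - 35 - 7 = -122787


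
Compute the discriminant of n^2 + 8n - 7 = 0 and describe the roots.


D = b^2 - 4ac = (8)^2 - 4(1)(-7) = 64 + 28 = 92
Since D > 0: two distinct irrational roots


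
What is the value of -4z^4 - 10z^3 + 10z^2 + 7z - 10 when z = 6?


Using direct substitution:
  -4 * (6)^4 = -5184
  -10 * (6)^3 = -2160
  10 * (6)^2 = 360
  7 * (6)^1 = 42
  constant: -10
Sum = -5184 - 2160 + 360 + 42 - 10 = -6952


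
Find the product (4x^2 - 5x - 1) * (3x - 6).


Distribute each term of the first polynomial:
  (4x^2)(3x - 6) = 12x^3 - 24x^2
  (-5x)(3x - 6) = -15x^2 + 30x
  (-1)(3x - 6) = -3x + 6
Sum: 12x^3 - 39x^2 + 27x + 6


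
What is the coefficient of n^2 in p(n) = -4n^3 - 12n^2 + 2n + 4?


Read off the coefficient of n^2: -12


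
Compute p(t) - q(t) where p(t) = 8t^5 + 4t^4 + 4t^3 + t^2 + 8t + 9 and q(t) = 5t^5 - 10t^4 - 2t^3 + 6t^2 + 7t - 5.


Distribute the minus sign:
  (8t^5 + 4t^4 + 4t^3 + t^2 + 8t + 9)
- (5t^5 - 10t^4 - 2t^3 + 6t^2 + 7t - 5)
Negate second polynomial: -5t^5 + 10t^4 + 2t^3 - 6t^2 - 7t + 5
Add: 3t^5 + 14t^4 + 6t^3 - 5t^2 + t + 14


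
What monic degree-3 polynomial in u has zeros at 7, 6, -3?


p(u) = (u - 7)(u - 6)(u + 3)
Expand: u^3 - 10u^2 + 3u + 126


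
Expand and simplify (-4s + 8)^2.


Expand (-4s + 8)^2 by repeated multiplication:
= 16s^2 - 64s + 64


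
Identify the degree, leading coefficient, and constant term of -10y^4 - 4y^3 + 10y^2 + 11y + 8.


Highest power of y is 4, with coefficient -10. Constant term is 8.
Degree = 4, leading coefficient = -10, constant term = 8


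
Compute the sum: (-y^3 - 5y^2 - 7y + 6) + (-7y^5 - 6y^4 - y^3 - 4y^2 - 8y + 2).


Align terms by degree and add:
  -y^3 - 5y^2 - 7y + 6
  -7y^5 - 6y^4 - y^3 - 4y^2 - 8y + 2
= -7y^5 - 6y^4 - 2y^3 - 9y^2 - 15y + 8


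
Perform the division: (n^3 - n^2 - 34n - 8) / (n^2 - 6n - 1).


(n^3 - n^2 - 34n - 8) / (n^2 - 6n - 1)
Step 1: n * (n^2 - 6n - 1) = n^3 - 6n^2 - n; subtract.
Step 2: 5 * (n^2 - 6n - 1) = 5n^2 - 30n - 5; subtract.
Quotient: n + 5, Remainder: -3n - 3


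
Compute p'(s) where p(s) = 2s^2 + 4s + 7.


Apply the power rule term by term:
  d/ds(2s^2) = 4s
  d/ds(4s) = 4
  d/ds(7) = 0
p'(s) = 4s + 4


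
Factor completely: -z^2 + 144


Roots satisfy r1 + r2 = -b/a = 0 and r1*r2 = c/a = -144.
So r1 = -12, r2 = 12.
-z^2 + 144 = -(z - r1)(z - r2) = -(z + 12)(z - 12)


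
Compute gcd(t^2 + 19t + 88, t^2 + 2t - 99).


Factor each:
  t^2 + 19t + 88 = (t + 11)(t + 8)
  t^2 + 2t - 99 = (t + 11)(t - 9)
Common monic factor: t + 11


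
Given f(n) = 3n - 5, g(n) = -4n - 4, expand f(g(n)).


Substitute g(n) into f:
f(g(n)) = 3*(-4n - 4) + (-5)
Expand and combine: -12n - 17


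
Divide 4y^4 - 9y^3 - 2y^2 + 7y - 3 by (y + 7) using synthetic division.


Synthetic division with c = -7. Coefficients: 4, -9, -2, 7, -3
Bring down 4.
  4 * -7 = -28; -28 - 9 = -37
  -37 * -7 = 259; 259 - 2 = 257
  257 * -7 = -1799; -1799 + 7 = -1792
  -1792 * -7 = 12544; 12544 - 3 = 12541
Quotient: 4y^3 - 37y^2 + 257y - 1792, Remainder: 12541


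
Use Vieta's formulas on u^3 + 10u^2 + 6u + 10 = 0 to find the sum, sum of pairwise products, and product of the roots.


Monic cubic u^3+bu^2+cu+d=0: sum=-b, pairwise sum=c, product=-d.
b=10, c=6, d=10
r1+r2+r3 = -10
r1r2+r1r3+r2r3 = 6
r1r2r3 = -10


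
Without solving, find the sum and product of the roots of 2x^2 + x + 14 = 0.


For ax^2+bx+c=0: sum = -b/a, product = c/a.
a=2, b=1, c=14
Sum = -(1)/2 = -1/2
Product = (14)/2 = 7


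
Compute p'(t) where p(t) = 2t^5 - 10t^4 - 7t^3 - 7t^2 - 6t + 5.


Apply the power rule term by term:
  d/dt(2t^5) = 10t^4
  d/dt(-10t^4) = -40t^3
  d/dt(-7t^3) = -21t^2
  d/dt(-7t^2) = -14t
  d/dt(-6t) = -6
  d/dt(5) = 0
p'(t) = 10t^4 - 40t^3 - 21t^2 - 14t - 6


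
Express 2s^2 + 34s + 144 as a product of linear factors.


Roots satisfy r1 + r2 = -b/a = -17 and r1*r2 = c/a = 72.
So r1 = -8, r2 = -9.
2s^2 + 34s + 144 = 2(s - r1)(s - r2) = 2(s + 8)(s + 9)


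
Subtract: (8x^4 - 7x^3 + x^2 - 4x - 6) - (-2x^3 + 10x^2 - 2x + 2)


Distribute the minus sign:
  (8x^4 - 7x^3 + x^2 - 4x - 6)
- (-2x^3 + 10x^2 - 2x + 2)
Negate second polynomial: 2x^3 - 10x^2 + 2x - 2
Add: 8x^4 - 5x^3 - 9x^2 - 2x - 8


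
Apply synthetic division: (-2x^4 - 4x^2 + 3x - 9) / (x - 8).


Synthetic division with c = 8. Coefficients: -2, 0, -4, 3, -9
Bring down -2.
  -2 * 8 = -16; -16 + 0 = -16
  -16 * 8 = -128; -128 - 4 = -132
  -132 * 8 = -1056; -1056 + 3 = -1053
  -1053 * 8 = -8424; -8424 - 9 = -8433
Quotient: -2x^3 - 16x^2 - 132x - 1053, Remainder: -8433


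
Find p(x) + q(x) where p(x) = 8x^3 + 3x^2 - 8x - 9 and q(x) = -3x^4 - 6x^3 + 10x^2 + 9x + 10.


Align terms by degree and add:
  8x^3 + 3x^2 - 8x - 9
  -3x^4 - 6x^3 + 10x^2 + 9x + 10
= -3x^4 + 2x^3 + 13x^2 + x + 1


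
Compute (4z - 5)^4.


Expand (4z - 5)^4 by repeated multiplication:
  (4z - 5)^2 = 16z^2 - 40z + 25
  (4z - 5)^3 = 64z^3 - 240z^2 + 300z - 125
= 256z^4 - 1280z^3 + 2400z^2 - 2000z + 625


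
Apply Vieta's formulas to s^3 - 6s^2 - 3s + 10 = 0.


Monic cubic s^3+bs^2+cs+d=0: sum=-b, pairwise sum=c, product=-d.
b=-6, c=-3, d=10
r1+r2+r3 = 6
r1r2+r1r3+r2r3 = -3
r1r2r3 = -10


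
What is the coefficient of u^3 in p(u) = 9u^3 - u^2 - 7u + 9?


Read off the coefficient of u^3: 9


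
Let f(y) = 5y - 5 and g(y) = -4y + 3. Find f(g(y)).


Substitute g(y) into f:
f(g(y)) = 5*(-4y + 3) + (-5)
Expand and combine: -20y + 10


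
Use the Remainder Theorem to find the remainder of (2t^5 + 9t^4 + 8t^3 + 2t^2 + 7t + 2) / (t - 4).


By the Remainder Theorem, the remainder equals p(4):
  2*(4)^5 = 2048
  9*(4)^4 = 2304
  8*(4)^3 = 512
  2*(4)^2 = 32
  7*(4)^1 = 28
  constant: 2
Sum: 2048 + 2304 + 512 + 32 + 28 + 2 = 4926


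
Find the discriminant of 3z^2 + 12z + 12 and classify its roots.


D = b^2 - 4ac = (12)^2 - 4(3)(12) = 144 - 144 = 0
Since D = 0: one repeated real root


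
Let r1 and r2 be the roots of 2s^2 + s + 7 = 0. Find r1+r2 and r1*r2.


For as^2+bs+c=0: sum = -b/a, product = c/a.
a=2, b=1, c=7
Sum = -(1)/2 = -1/2
Product = (7)/2 = 7/2


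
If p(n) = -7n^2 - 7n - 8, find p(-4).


Using direct substitution:
  -7 * (-4)^2 = -112
  -7 * (-4)^1 = 28
  constant: -8
Sum = -112 + 28 - 8 = -92


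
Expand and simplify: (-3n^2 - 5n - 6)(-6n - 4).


Distribute each term of the first polynomial:
  (-3n^2)(-6n - 4) = 18n^3 + 12n^2
  (-5n)(-6n - 4) = 30n^2 + 20n
  (-6)(-6n - 4) = 36n + 24
Sum: 18n^3 + 42n^2 + 56n + 24


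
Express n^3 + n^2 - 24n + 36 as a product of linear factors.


Try integer roots (divisors of 36). n=2: p(2)=0.
Divide out (n - 2): quotient is n^2 + 3n - 18.
Factor the quadratic: (n + 6)(n - 3)
Result: (n - 2)(n + 6)(n - 3)


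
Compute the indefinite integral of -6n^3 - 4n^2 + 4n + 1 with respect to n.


Reverse power rule on each term:
  ∫ -6n^3 dn = -(3/2)n^4
  ∫ -4n^2 dn = -(4/3)n^3
  ∫ 4n dn = 2n^2
  ∫ 1 dn = n
F(n) = -(3/2)n^4 - (4/3)n^3 + 2n^2 + n + C


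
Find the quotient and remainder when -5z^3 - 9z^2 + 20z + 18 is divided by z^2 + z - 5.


(-5z^3 - 9z^2 + 20z + 18) / (z^2 + z - 5)
Step 1: -5z * (z^2 + z - 5) = -5z^3 - 5z^2 + 25z; subtract.
Step 2: -4 * (z^2 + z - 5) = -4z^2 - 4z + 20; subtract.
Quotient: -5z - 4, Remainder: -z - 2


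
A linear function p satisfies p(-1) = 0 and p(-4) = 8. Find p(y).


p(y) = my + b. Using p(-1)=0, p(-4)=8:
m = (0 - 8)/(-1 + 4) = -8/3 = -8/3
b = 0 - m*(-1) = 0 - 8/3 = -8/3
p(y) = -(8/3)y - (8/3)


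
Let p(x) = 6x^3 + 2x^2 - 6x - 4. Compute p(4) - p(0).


p(4) = 388
p(0) = -4
p(4) - p(0) = 388 + 4 = 392


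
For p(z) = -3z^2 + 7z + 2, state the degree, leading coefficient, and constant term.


Highest power of z is 2, with coefficient -3. Constant term is 2.
Degree = 2, leading coefficient = -3, constant term = 2


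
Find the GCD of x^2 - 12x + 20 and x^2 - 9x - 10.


Factor each:
  x^2 - 12x + 20 = (x - 10)(x - 2)
  x^2 - 9x - 10 = (x - 10)(x + 1)
Common monic factor: x - 10


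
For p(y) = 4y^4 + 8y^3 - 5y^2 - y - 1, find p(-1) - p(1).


p(-1) = -9
p(1) = 5
p(-1) - p(1) = -9 - 5 = -14


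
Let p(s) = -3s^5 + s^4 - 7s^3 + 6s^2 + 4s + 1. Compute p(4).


Using direct substitution:
  -3 * (4)^5 = -3072
  1 * (4)^4 = 256
  -7 * (4)^3 = -448
  6 * (4)^2 = 96
  4 * (4)^1 = 16
  constant: 1
Sum = -3072 + 256 - 448 + 96 + 16 + 1 = -3151


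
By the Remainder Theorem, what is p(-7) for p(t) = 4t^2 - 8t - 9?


By the Remainder Theorem, the remainder equals p(-7):
  4*(-7)^2 = 196
  -8*(-7)^1 = 56
  constant: -9
Sum: 196 + 56 - 9 = 243


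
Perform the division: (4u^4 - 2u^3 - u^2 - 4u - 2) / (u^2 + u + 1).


(4u^4 - 2u^3 - u^2 - 4u - 2) / (u^2 + u + 1)
Step 1: 4u^2 * (u^2 + u + 1) = 4u^4 + 4u^3 + 4u^2; subtract.
Step 2: -6u * (u^2 + u + 1) = -6u^3 - 6u^2 - 6u; subtract.
Step 3: 1 * (u^2 + u + 1) = u^2 + u + 1; subtract.
Quotient: 4u^2 - 6u + 1, Remainder: u - 3


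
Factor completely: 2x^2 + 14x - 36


Roots satisfy r1 + r2 = -b/a = -7 and r1*r2 = c/a = -18.
So r1 = 2, r2 = -9.
2x^2 + 14x - 36 = 2(x - r1)(x - r2) = 2(x - 2)(x + 9)


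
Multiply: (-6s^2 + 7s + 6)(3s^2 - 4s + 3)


Distribute each term of the first polynomial:
  (-6s^2)(3s^2 - 4s + 3) = -18s^4 + 24s^3 - 18s^2
  (7s)(3s^2 - 4s + 3) = 21s^3 - 28s^2 + 21s
  (6)(3s^2 - 4s + 3) = 18s^2 - 24s + 18
Sum: -18s^4 + 45s^3 - 28s^2 - 3s + 18


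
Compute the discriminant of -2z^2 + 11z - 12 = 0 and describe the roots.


D = b^2 - 4ac = (11)^2 - 4(-2)(-12) = 121 - 96 = 25
Since D > 0: two distinct rational roots


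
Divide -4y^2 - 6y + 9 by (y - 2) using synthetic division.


Synthetic division with c = 2. Coefficients: -4, -6, 9
Bring down -4.
  -4 * 2 = -8; -8 - 6 = -14
  -14 * 2 = -28; -28 + 9 = -19
Quotient: -4y - 14, Remainder: -19


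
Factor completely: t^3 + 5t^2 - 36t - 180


Try integer roots (divisors of -180). t=-6: p(-6)=0.
Divide out (t + 6): quotient is t^2 - t - 30.
Factor the quadratic: (t - 6)(t + 5)
Result: (t + 6)(t - 6)(t + 5)


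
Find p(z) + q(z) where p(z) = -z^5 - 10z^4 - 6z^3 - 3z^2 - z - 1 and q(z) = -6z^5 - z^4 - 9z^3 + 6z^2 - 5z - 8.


Align terms by degree and add:
  -z^5 - 10z^4 - 6z^3 - 3z^2 - z - 1
  -6z^5 - z^4 - 9z^3 + 6z^2 - 5z - 8
= -7z^5 - 11z^4 - 15z^3 + 3z^2 - 6z - 9


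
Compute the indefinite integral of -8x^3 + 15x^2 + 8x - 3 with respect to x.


Reverse power rule on each term:
  ∫ -8x^3 dx = -2x^4
  ∫ 15x^2 dx = 5x^3
  ∫ 8x dx = 4x^2
  ∫ -3 dx = -3x
F(x) = -2x^4 + 5x^3 + 4x^2 - 3x + C


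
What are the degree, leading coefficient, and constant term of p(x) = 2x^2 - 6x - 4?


Highest power of x is 2, with coefficient 2. Constant term is -4.
Degree = 2, leading coefficient = 2, constant term = -4


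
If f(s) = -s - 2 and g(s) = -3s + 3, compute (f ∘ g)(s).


Substitute g(s) into f:
f(g(s)) = -1*(-3s + 3) + (-2)
Expand and combine: 3s - 5


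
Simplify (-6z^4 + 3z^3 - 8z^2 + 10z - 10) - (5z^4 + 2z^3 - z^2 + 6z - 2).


Distribute the minus sign:
  (-6z^4 + 3z^3 - 8z^2 + 10z - 10)
- (5z^4 + 2z^3 - z^2 + 6z - 2)
Negate second polynomial: -5z^4 - 2z^3 + z^2 - 6z + 2
Add: -11z^4 + z^3 - 7z^2 + 4z - 8


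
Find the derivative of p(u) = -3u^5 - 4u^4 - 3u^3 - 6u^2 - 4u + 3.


Apply the power rule term by term:
  d/du(-3u^5) = -15u^4
  d/du(-4u^4) = -16u^3
  d/du(-3u^3) = -9u^2
  d/du(-6u^2) = -12u
  d/du(-4u) = -4
  d/du(3) = 0
p'(u) = -15u^4 - 16u^3 - 9u^2 - 12u - 4


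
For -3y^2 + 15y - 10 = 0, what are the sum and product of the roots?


For ay^2+by+c=0: sum = -b/a, product = c/a.
a=-3, b=15, c=-10
Sum = -(15)/-3 = 5
Product = (-10)/-3 = 10/3


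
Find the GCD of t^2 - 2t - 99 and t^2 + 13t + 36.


Factor each:
  t^2 - 2t - 99 = (t + 9)(t - 11)
  t^2 + 13t + 36 = (t + 9)(t + 4)
Common monic factor: t + 9


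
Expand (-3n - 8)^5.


Expand (-3n - 8)^5 by repeated multiplication:
  (-3n - 8)^2 = 9n^2 + 48n + 64
  (-3n - 8)^3 = -27n^3 - 216n^2 - 576n - 512
  (-3n - 8)^4 = 81n^4 + 864n^3 + 3456n^2 + 6144n + 4096
= -243n^5 - 3240n^4 - 17280n^3 - 46080n^2 - 61440n - 32768


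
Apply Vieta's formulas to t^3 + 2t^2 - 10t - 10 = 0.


Monic cubic t^3+bt^2+ct+d=0: sum=-b, pairwise sum=c, product=-d.
b=2, c=-10, d=-10
r1+r2+r3 = -2
r1r2+r1r3+r2r3 = -10
r1r2r3 = 10


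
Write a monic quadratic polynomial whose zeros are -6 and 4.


p(t) = (t + 6)(t - 4)
Expand: t^2 + 2t - 24


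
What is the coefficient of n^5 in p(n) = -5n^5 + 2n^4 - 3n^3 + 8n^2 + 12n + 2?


Read off the coefficient of n^5: -5
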